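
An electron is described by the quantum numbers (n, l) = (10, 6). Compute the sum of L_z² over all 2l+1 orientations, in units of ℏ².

Σ(L_z)² = 182 ℏ²

m_l ∈ {-6, -5, -4, -3, -2, -1, 0, 1, 2, 3, 4, 5, 6}.
Summing m² from −6 to 6: Σ m_l² = 182.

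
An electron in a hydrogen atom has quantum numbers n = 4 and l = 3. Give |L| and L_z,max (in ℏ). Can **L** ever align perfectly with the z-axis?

No: L_z,max = 3ℏ < |L| = 2√3 ℏ ≈ 3.464ℏ

|L| = 2√3 ℏ ≈ 3.4641ℏ, while L_z,max = lℏ = 3ℏ.
Since |L| > L_z,max, the vector can never point exactly along z; the closest it comes is θ_min = arccos(3/√12) ≈ 30.0°.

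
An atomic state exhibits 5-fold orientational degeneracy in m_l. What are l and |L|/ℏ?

Since there are 2l+1 = 5 values of m_l, l = 2.
Then |L| = √(l(l+1)) ℏ = √6 ℏ.

l = 2, |L| = √6 ℏ ≈ 2.449ℏ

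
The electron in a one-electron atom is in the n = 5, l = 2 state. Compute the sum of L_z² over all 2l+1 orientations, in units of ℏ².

m_l runs from −2 to 2, i.e. {-2, -1, 0, 1, 2}.
Σ m_l² = l(l+1)(2l+1)/3 = 2·3·5/3 = 10.

Σ(L_z)² = 10 ℏ²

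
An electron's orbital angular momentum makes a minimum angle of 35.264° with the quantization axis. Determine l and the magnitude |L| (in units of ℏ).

l = 2, |L| = √6 ℏ ≈ 2.449ℏ

cos θ_min = l/√(l(l+1)) = √(l/(l+1)), so l/(l+1) = cos²(35.264°) = 0.6667.
Thus l = 0.6667/(1 − 0.6667) ≈ 2.
Then |L| = ℏ√(2·3) = √6 ℏ.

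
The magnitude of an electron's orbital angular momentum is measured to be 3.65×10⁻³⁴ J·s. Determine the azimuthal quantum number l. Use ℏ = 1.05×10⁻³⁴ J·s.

|L|/ℏ = (3.65×10⁻³⁴)/(1.05×10⁻³⁴) ≈ 3.476.
Set l(l+1) = 12.08; the integer solution is l = 3.

l = 3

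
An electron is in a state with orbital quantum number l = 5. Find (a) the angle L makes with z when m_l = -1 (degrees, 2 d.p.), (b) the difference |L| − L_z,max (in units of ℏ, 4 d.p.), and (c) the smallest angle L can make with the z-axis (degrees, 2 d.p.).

For m_l = -1: cos θ = -1/√30, θ ≈ 100.52°.
|L| − L_z,max = (√30 − 5)ℏ ≈ 0.4772ℏ.
cos θ_min = 5/√30, so θ_min ≈ 24.09°.

θ(m_l=-1) ≈ 100.52°; |L|−L_z,max ≈ 0.4772ℏ; θ_min ≈ 24.09°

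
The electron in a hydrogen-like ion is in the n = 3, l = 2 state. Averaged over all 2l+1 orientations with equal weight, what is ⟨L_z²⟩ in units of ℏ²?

The allowed m_l values are -2, -1, 0, 1, 2.
Average of L_z² over 5 states: 10/5 ℏ² = 2 ℏ².

⟨L_z²⟩ = 2 ℏ²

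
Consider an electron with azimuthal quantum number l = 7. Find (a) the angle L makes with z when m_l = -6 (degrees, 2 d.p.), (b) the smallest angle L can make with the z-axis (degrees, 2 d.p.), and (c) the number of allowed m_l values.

For m_l = -6: cos θ = -6/√56, θ ≈ 143.30°.
cos θ_min = 7/√56, so θ_min ≈ 20.70°.
There are 2l+1 = 15 values of m_l.

θ(m_l=-6) ≈ 143.30°; θ_min ≈ 20.70°; 15 values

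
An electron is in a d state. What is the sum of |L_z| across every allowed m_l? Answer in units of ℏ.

A d state has l = 2.
m_l ∈ {-2, -1, 0, 1, 2}.
Σ|m_l| = 2(1+2+…+2) = 6.

Σ|L_z| = 6 ℏ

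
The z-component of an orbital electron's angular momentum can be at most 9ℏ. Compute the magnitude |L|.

|L| = 3√10 ℏ ≈ 9.487ℏ

The maximum L_z equals lℏ, giving l = 9.
Then |L| = ℏ√(9·10) = 3√10 ℏ.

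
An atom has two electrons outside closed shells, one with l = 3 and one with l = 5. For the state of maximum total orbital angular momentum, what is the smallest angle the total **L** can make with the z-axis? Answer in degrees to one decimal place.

The total orbital quantum number L ranges from |l₁ − l₂| to l₁ + l₂ in integer steps.
Allowed values: L = 2, 3, 4, 5, 6, 7, 8.
The maximum is L = 8, with |L_tot| = ℏ√(8·9) = 6√2 ℏ.
The minimum angle with z is arccos(8/√72) ≈ 19.5°.

θ_min ≈ 19.5°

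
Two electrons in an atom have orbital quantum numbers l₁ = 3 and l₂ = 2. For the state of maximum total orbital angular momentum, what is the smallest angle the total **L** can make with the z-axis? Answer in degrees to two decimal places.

θ_min ≈ 24.09°

L runs from |3 − 2| = 1 to 3 + 2 = 5.
L ∈ {1, 2, 3, 4, 5}.
The maximum is L = 5, with |L_tot| = ℏ√(5·6) = √30 ℏ.
The minimum angle with z is arccos(5/√30) ≈ 24.09°.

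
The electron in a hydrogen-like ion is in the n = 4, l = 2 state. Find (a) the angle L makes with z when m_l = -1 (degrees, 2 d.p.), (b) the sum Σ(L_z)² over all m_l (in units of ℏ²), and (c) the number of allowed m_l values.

θ(m_l=-1) ≈ 114.09°; Σ(L_z)² = 10 ℏ²; 5 values

For m_l = -1: cos θ = -1/√6, θ ≈ 114.09°.
Σ m_l² = 10, so Σ(L_z)² = 10 ℏ².
There are 2l+1 = 5 values of m_l.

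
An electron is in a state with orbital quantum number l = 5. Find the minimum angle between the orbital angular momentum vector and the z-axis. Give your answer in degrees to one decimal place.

|L| = √(l(l+1)) ℏ = √30 ℏ.
The smallest angle corresponds to the largest L_z, i.e. m_l = l = 5, giving L_z = 5ℏ.
cos θ_min = 5/√30, so θ_min ≈ 24.1°.

θ_min ≈ 24.1°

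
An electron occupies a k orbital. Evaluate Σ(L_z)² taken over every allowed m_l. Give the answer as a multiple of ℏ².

Σ(L_z)² = 280 ℏ²

A k state has l = 7.
The allowed m_l values are -7, -6, -5, -4, -3, -2, -1, 0, 1, 2, 3, 4, 5, 6, 7.
Σ m_l² = 2·(1 + 4 + 9 + 16 + 25 + 36 + 49) = 280.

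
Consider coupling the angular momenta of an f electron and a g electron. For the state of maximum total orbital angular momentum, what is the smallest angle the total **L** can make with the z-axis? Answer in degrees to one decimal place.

θ_min ≈ 20.7°

By the triangle rule, |l₁ − l₂| ≤ L ≤ l₁ + l₂.
Allowed values: L = 1, 2, 3, 4, 5, 6, 7.
The maximum is L = 7, with |L_tot| = ℏ√(7·8) = 2√14 ℏ.
The minimum angle with z is arccos(7/√56) ≈ 20.7°.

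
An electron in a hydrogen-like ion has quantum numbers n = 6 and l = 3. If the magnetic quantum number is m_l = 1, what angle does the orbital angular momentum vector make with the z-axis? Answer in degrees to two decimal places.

θ ≈ 73.22°

|L| = ℏ√(l(l+1)) = 2√3 ℏ.
L_z = m_l ℏ = 1ℏ.
cos θ = L_z/|L| = 1/√12, so θ ≈ 73.22°.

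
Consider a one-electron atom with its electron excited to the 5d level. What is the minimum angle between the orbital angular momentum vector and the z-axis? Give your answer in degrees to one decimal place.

θ_min ≈ 35.3°

The 5d level has l = 2.
|L|² = l(l+1)ℏ² = 6ℏ², so |L| = √6 ℏ.
The smallest angle corresponds to the largest L_z, i.e. m_l = l = 2, giving L_z = 2ℏ.
cos θ_min = 2/√6, so θ_min ≈ 35.3°.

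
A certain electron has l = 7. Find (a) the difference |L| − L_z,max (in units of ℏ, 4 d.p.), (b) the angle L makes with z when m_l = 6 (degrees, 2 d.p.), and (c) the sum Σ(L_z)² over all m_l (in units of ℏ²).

|L|−L_z,max ≈ 0.4833ℏ; θ(m_l=6) ≈ 36.70°; Σ(L_z)² = 280 ℏ²

|L| − L_z,max = (2√14 − 7)ℏ ≈ 0.4833ℏ.
For m_l = 6: cos θ = 6/√56, θ ≈ 36.70°.
Σ m_l² = 280, so Σ(L_z)² = 280 ℏ².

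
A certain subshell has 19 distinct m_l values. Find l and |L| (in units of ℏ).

2l + 1 = 19 ⇒ l = 9.
Then |L| = √(l(l+1)) ℏ = 3√10 ℏ.

l = 9, |L| = 3√10 ℏ ≈ 9.487ℏ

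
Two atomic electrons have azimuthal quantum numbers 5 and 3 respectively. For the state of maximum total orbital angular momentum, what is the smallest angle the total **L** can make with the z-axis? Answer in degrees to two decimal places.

The total orbital quantum number L ranges from |l₁ − l₂| to l₁ + l₂ in integer steps.
So L can be 2, 3, 4, 5, 6, 7, 8.
The maximum is L = 8, with |L_tot| = ℏ√(8·9) = 6√2 ℏ.
The minimum angle with z is arccos(8/√72) ≈ 19.47°.

θ_min ≈ 19.47°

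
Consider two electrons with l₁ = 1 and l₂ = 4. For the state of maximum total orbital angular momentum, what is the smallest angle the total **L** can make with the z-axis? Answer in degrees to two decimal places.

L runs from |1 − 4| = 3 to 1 + 4 = 5.
L ∈ {3, 4, 5}.
The maximum is L = 5, with |L_tot| = ℏ√(5·6) = √30 ℏ.
The minimum angle with z is arccos(5/√30) ≈ 24.09°.

θ_min ≈ 24.09°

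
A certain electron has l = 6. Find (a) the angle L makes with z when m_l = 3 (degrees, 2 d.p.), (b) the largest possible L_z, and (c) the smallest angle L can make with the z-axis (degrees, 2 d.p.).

For m_l = 3: cos θ = 3/√42, θ ≈ 62.42°.
L_z,max = lℏ = 6ℏ.
cos θ_min = 6/√42, so θ_min ≈ 22.21°.

θ(m_l=3) ≈ 62.42°; L_z,max = 6ℏ; θ_min ≈ 22.21°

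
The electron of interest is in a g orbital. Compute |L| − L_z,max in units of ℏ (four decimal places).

A g state has l = 4.
|L| = 2√5 ℏ ≈ 4.4721ℏ, while L_z,max = lℏ = 4ℏ.
The difference is (2√5 − 4)ℏ ≈ 0.4721ℏ.

|L| − L_z,max ≈ 0.4721ℏ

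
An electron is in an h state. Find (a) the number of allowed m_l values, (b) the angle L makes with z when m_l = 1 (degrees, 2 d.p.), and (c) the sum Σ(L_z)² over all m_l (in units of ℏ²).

An h state has l = 5.
There are 2l+1 = 11 values of m_l.
For m_l = 1: cos θ = 1/√30, θ ≈ 79.48°.
Σ m_l² = 110, so Σ(L_z)² = 110 ℏ².

11 values; θ(m_l=1) ≈ 79.48°; Σ(L_z)² = 110 ℏ²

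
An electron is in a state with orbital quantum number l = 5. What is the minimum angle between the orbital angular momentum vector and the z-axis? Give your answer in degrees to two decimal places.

|L|² = l(l+1)ℏ² = 30ℏ², so |L| = √30 ℏ.
The smallest angle corresponds to the largest L_z, i.e. m_l = l = 5, giving L_z = 5ℏ.
cos θ_min = 5/√30, so θ_min ≈ 24.09°.

θ_min ≈ 24.09°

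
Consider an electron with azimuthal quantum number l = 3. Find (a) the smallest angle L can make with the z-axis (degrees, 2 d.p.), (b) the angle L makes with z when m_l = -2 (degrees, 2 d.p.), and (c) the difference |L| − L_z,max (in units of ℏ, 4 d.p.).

cos θ_min = 3/√12, so θ_min ≈ 30.00°.
For m_l = -2: cos θ = -2/√12, θ ≈ 125.26°.
|L| − L_z,max = (2√3 − 3)ℏ ≈ 0.4641ℏ.

θ_min ≈ 30.00°; θ(m_l=-2) ≈ 125.26°; |L|−L_z,max ≈ 0.4641ℏ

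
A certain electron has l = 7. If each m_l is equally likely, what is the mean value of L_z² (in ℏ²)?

⟨L_z²⟩ = 18.67 ℏ²

m_l runs from −7 to 7, i.e. {-7, -6, -5, -4, -3, -2, -1, 0, 1, 2, 3, 4, 5, 6, 7}.
Average of L_z² over 15 states: 280/15 ℏ² = 18.67 ℏ².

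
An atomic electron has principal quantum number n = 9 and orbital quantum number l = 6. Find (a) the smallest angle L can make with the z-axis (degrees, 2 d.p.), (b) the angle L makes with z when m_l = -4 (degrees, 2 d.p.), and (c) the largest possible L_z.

θ_min ≈ 22.21°; θ(m_l=-4) ≈ 128.11°; L_z,max = 6ℏ

cos θ_min = 6/√42, so θ_min ≈ 22.21°.
For m_l = -4: cos θ = -4/√42, θ ≈ 128.11°.
L_z,max = lℏ = 6ℏ.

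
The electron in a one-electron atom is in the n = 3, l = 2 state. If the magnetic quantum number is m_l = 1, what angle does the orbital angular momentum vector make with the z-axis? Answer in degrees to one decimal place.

θ ≈ 65.9°

|L| = √(l(l+1)) ℏ = √6 ℏ.
L_z = m_l ℏ = 1ℏ.
cos θ = L_z/|L| = 1/√6, so θ ≈ 65.9°.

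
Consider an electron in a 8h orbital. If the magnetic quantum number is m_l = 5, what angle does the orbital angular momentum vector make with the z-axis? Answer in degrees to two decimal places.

The 8h subshell has l = 5.
|L| = √(l(l+1)) ℏ = √30 ℏ.
L_z = m_l ℏ = 5ℏ.
cos θ = L_z/|L| = 5/√30, so θ ≈ 24.09°.

θ ≈ 24.09°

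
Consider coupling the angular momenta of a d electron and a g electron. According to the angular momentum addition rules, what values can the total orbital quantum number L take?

The total orbital quantum number L ranges from |l₁ − l₂| to l₁ + l₂ in integer steps.
L ∈ {2, 3, 4, 5, 6}.

L = 2, 3, 4, 5, 6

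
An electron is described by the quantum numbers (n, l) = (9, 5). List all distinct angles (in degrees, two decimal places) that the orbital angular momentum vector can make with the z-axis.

|L| = ℏ√(l(l+1)) = √30 ℏ.
cos θ = m_l/√30 for each m_l ∈ {-5, -4, -3, -2, -1, 0, 1, 2, 3, 4, 5}.

θ ∈ {24.09°, 43.09°, 56.79°, 68.58°, 79.48°, 90.00°, 100.52°, 111.42°, 123.21°, 136.91°, 155.91°}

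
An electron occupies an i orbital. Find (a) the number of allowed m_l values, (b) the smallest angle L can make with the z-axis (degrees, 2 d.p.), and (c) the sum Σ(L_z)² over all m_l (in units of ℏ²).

I corresponds to l = 6.
There are 2l+1 = 13 values of m_l.
cos θ_min = 6/√42, so θ_min ≈ 22.21°.
Σ m_l² = 182, so Σ(L_z)² = 182 ℏ².

13 values; θ_min ≈ 22.21°; Σ(L_z)² = 182 ℏ²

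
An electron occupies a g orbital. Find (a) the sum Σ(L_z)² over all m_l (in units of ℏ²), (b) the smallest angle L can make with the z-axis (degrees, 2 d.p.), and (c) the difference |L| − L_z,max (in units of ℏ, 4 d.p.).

Σ(L_z)² = 60 ℏ²; θ_min ≈ 26.57°; |L|−L_z,max ≈ 0.4721ℏ

For a g orbital, l = 4.
Σ m_l² = 60, so Σ(L_z)² = 60 ℏ².
cos θ_min = 4/√20, so θ_min ≈ 26.57°.
|L| − L_z,max = (2√5 − 4)ℏ ≈ 0.4721ℏ.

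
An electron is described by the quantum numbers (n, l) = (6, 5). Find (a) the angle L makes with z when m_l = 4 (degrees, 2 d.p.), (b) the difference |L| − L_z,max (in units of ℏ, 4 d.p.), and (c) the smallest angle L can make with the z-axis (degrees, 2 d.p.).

For m_l = 4: cos θ = 4/√30, θ ≈ 43.09°.
|L| − L_z,max = (√30 − 5)ℏ ≈ 0.4772ℏ.
cos θ_min = 5/√30, so θ_min ≈ 24.09°.

θ(m_l=4) ≈ 43.09°; |L|−L_z,max ≈ 0.4772ℏ; θ_min ≈ 24.09°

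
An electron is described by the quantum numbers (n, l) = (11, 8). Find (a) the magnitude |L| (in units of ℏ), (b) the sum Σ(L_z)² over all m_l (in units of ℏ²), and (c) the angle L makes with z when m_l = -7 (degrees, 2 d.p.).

|L| = ℏ√(8·9) = 6√2 ℏ ≈ 8.485ℏ.
Σ m_l² = 408, so Σ(L_z)² = 408 ℏ².
For m_l = -7: cos θ = -7/√72, θ ≈ 145.58°.

|L| = 6√2 ℏ ≈ 8.485ℏ; Σ(L_z)² = 408 ℏ²; θ(m_l=-7) ≈ 145.58°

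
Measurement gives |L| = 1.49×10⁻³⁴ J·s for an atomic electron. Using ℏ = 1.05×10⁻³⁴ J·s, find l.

Dividing by ℏ: |L|/ℏ ≈ 1.419.
(|L|/ℏ)² = l(l+1) ≈ 2.01 ⇒ l = 1.

l = 1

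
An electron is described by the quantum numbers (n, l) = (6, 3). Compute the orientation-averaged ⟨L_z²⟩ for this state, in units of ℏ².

m_l runs from −3 to 3, i.e. {-3, -2, -1, 0, 1, 2, 3}.
⟨L_z²⟩ = ℏ²·(Σ m_l²)/(2l+1) = ℏ²·28/7 = 4ℏ².

⟨L_z²⟩ = 4 ℏ²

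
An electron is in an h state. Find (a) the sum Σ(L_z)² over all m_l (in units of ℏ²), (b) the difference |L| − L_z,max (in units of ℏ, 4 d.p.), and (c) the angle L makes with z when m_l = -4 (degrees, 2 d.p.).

Σ(L_z)² = 110 ℏ²; |L|−L_z,max ≈ 0.4772ℏ; θ(m_l=-4) ≈ 136.91°

An h state has l = 5.
Σ m_l² = 110, so Σ(L_z)² = 110 ℏ².
|L| − L_z,max = (√30 − 5)ℏ ≈ 0.4772ℏ.
For m_l = -4: cos θ = -4/√30, θ ≈ 136.91°.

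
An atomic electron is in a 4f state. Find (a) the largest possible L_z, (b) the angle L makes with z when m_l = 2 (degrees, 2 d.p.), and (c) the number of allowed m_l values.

L_z,max = 3ℏ; θ(m_l=2) ≈ 54.74°; 7 values

The 4f subshell has l = 3.
L_z,max = lℏ = 3ℏ.
For m_l = 2: cos θ = 2/√12, θ ≈ 54.74°.
There are 2l+1 = 7 values of m_l.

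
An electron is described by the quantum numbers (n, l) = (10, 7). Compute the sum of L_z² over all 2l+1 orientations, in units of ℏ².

Σ(L_z)² = 280 ℏ²

The allowed m_l values are -7, -6, -5, -4, -3, -2, -1, 0, 1, 2, 3, 4, 5, 6, 7.
Σ m_l² = l(l+1)(2l+1)/3 = 7·8·15/3 = 280.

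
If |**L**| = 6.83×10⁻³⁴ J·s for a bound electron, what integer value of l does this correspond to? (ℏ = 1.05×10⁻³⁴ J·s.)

|L|/ℏ = (6.83×10⁻³⁴)/(1.05×10⁻³⁴) ≈ 6.505.
Set l(l+1) = 42.31; the integer solution is l = 6.

l = 6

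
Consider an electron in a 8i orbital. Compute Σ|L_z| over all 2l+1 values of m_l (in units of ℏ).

Σ|L_z| = 42 ℏ

The 8i subshell has l = 6.
The allowed m_l values are -6, -5, -4, -3, -2, -1, 0, 1, 2, 3, 4, 5, 6.
Σ|m_l| = 2·6(6+1)/2 = 42.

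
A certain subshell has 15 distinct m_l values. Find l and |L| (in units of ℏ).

2l + 1 = 15 ⇒ l = 7.
Then |L| = √(l(l+1)) ℏ = 2√14 ℏ.

l = 7, |L| = 2√14 ℏ ≈ 7.483ℏ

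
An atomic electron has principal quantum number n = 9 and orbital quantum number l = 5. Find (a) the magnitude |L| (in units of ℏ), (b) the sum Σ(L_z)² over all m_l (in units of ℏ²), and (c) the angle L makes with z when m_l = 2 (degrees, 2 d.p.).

|L| = ℏ√(5·6) = √30 ℏ ≈ 5.477ℏ.
Σ m_l² = 110, so Σ(L_z)² = 110 ℏ².
For m_l = 2: cos θ = 2/√30, θ ≈ 68.58°.

|L| = √30 ℏ ≈ 5.477ℏ; Σ(L_z)² = 110 ℏ²; θ(m_l=2) ≈ 68.58°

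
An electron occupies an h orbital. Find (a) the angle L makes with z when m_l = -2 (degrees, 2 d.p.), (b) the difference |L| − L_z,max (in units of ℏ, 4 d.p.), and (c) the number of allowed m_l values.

The letter h corresponds to l = 5.
For m_l = -2: cos θ = -2/√30, θ ≈ 111.42°.
|L| − L_z,max = (√30 − 5)ℏ ≈ 0.4772ℏ.
There are 2l+1 = 11 values of m_l.

θ(m_l=-2) ≈ 111.42°; |L|−L_z,max ≈ 0.4772ℏ; 11 values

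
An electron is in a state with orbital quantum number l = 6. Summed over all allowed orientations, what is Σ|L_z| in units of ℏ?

The allowed m_l values are -6, -5, -4, -3, -2, -1, 0, 1, 2, 3, 4, 5, 6.
Σ|m_l| = 2(1+2+…+6) = 42.

Σ|L_z| = 42 ℏ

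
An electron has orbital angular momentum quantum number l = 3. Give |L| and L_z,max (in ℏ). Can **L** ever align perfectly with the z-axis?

|L| = 2√3 ℏ ≈ 3.4641ℏ, while L_z,max = lℏ = 3ℏ.
Since |L| > L_z,max, the vector can never point exactly along z; the closest it comes is θ_min = arccos(3/√12) ≈ 30.0°.

No: L_z,max = 3ℏ < |L| = 2√3 ℏ ≈ 3.464ℏ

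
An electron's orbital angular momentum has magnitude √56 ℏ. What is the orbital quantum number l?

(|L|/ℏ)² = l(l+1) = 56.
l² + l − 56 = 0 ⇒ l = 7.

l = 7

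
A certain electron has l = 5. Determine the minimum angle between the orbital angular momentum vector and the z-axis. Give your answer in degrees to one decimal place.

|L|² = l(l+1)ℏ² = 30ℏ², so |L| = √30 ℏ.
The smallest angle corresponds to the largest L_z, i.e. m_l = l = 5, giving L_z = 5ℏ.
cos θ_min = 5/√30, so θ_min ≈ 24.1°.

θ_min ≈ 24.1°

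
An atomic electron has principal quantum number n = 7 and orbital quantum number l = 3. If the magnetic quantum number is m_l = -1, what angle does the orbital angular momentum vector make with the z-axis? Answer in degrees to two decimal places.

θ ≈ 106.78°

|L| = √(l(l+1)) ℏ = 2√3 ℏ.
L_z = m_l ℏ = −1ℏ.
cos θ = L_z/|L| = -1/√12, so θ ≈ 106.78°.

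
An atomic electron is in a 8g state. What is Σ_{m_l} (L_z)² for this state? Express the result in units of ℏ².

8g means n = 8, l = 4.
m_l ∈ {-4, -3, -2, -1, 0, 1, 2, 3, 4}.
Summing m² from −4 to 4: Σ m_l² = 60.

Σ(L_z)² = 60 ℏ²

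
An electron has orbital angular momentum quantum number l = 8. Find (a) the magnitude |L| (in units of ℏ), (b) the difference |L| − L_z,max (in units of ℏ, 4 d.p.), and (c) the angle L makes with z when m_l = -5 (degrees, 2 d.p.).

|L| = ℏ√(8·9) = 6√2 ℏ ≈ 8.485ℏ.
|L| − L_z,max = (6√2 − 8)ℏ ≈ 0.4853ℏ.
For m_l = -5: cos θ = -5/√72, θ ≈ 126.10°.

|L| = 6√2 ℏ ≈ 8.485ℏ; |L|−L_z,max ≈ 0.4853ℏ; θ(m_l=-5) ≈ 126.10°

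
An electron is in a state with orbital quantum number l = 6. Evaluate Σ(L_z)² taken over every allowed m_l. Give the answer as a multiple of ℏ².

The allowed m_l values are -6, -5, -4, -3, -2, -1, 0, 1, 2, 3, 4, 5, 6.
Summing m² from −6 to 6: Σ m_l² = 182.

Σ(L_z)² = 182 ℏ²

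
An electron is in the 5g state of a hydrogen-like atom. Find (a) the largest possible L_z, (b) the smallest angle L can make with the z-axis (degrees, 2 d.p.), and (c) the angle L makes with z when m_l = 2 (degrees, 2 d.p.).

5g means n = 5, l = 4.
L_z,max = lℏ = 4ℏ.
cos θ_min = 4/√20, so θ_min ≈ 26.57°.
For m_l = 2: cos θ = 2/√20, θ ≈ 63.43°.

L_z,max = 4ℏ; θ_min ≈ 26.57°; θ(m_l=2) ≈ 63.43°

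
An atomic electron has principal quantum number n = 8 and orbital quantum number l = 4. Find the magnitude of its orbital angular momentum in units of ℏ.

|L| = 2√5 ℏ ≈ 4.472ℏ

|L| = ℏ√(l(l+1)) = ℏ√(4·5) = 2√5 ℏ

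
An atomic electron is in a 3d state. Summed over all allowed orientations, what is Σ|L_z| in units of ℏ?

For 3d, l = 2.
The allowed m_l values are -2, -1, 0, 1, 2.
Σ|m_l| = 2·2(2+1)/2 = 6.

Σ|L_z| = 6 ℏ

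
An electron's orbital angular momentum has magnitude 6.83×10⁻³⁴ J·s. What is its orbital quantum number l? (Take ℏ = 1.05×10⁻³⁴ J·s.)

l = 6

Dividing by ℏ: |L|/ℏ ≈ 6.505.
l(l+1) ≈ 6.505² ≈ 42.31, so l = 6.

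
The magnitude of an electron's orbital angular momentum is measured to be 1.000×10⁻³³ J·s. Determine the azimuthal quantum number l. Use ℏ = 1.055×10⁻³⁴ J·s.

l = 9

In units of ℏ, |L| ≈ 9.479.
(|L|/ℏ)² = l(l+1) ≈ 89.85 ⇒ l = 9.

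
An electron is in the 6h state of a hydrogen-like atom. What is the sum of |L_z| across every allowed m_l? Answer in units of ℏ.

Σ|L_z| = 30 ℏ

6h means n = 6, l = 5.
The allowed m_l values are -5, -4, -3, -2, -1, 0, 1, 2, 3, 4, 5.
Σ|m_l| = 2·5(5+1)/2 = 30.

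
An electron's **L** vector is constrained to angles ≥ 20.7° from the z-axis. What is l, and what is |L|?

l = 7, |L| = 2√14 ℏ ≈ 7.483ℏ

cos θ_min = l/√(l(l+1)) = √(l/(l+1)), so l/(l+1) = cos²(20.7°) = 0.8751.
Thus l = 0.8751/(1 − 0.8751) ≈ 7.
Then |L| = ℏ√(7·8) = 2√14 ℏ.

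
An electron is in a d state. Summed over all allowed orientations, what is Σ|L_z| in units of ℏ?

D corresponds to l = 2.
m_l runs from −2 to 2, i.e. {-2, -1, 0, 1, 2}.
Σ|m_l| = l(l+1) = 6.

Σ|L_z| = 6 ℏ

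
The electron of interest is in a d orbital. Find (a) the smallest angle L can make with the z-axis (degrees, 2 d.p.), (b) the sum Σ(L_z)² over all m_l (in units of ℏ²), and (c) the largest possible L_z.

For a d orbital, l = 2.
cos θ_min = 2/√6, so θ_min ≈ 35.26°.
Σ m_l² = 10, so Σ(L_z)² = 10 ℏ².
L_z,max = lℏ = 2ℏ.

θ_min ≈ 35.26°; Σ(L_z)² = 10 ℏ²; L_z,max = 2ℏ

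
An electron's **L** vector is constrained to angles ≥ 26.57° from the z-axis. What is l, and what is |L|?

l = 4, |L| = 2√5 ℏ ≈ 4.472ℏ

cos θ_min = l/√(l(l+1)) = √(l/(l+1)), so l/(l+1) = cos²(26.57°) = 0.7999.
Solving: l = 4.
Then |L| = ℏ√(4·5) = 2√5 ℏ.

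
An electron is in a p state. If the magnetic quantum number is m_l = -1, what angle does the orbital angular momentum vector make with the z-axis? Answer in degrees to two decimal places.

A p state has l = 1.
|L| = ℏ√(l(l+1)) = √2 ℏ.
L_z = m_l ℏ = −1ℏ.
cos θ = L_z/|L| = -1/√2, so θ ≈ 135.00°.

θ ≈ 135.00°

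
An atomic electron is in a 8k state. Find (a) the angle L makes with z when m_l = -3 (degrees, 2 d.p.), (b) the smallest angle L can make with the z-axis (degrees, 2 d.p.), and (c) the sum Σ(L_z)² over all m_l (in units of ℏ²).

For 8k, l = 7.
For m_l = -3: cos θ = -3/√56, θ ≈ 113.63°.
cos θ_min = 7/√56, so θ_min ≈ 20.70°.
Σ m_l² = 280, so Σ(L_z)² = 280 ℏ².

θ(m_l=-3) ≈ 113.63°; θ_min ≈ 20.70°; Σ(L_z)² = 280 ℏ²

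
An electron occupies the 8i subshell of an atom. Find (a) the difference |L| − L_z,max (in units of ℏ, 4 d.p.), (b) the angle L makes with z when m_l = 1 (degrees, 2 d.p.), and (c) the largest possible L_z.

For 8i, l = 6.
|L| − L_z,max = (√42 − 6)ℏ ≈ 0.4807ℏ.
For m_l = 1: cos θ = 1/√42, θ ≈ 81.12°.
L_z,max = lℏ = 6ℏ.

|L|−L_z,max ≈ 0.4807ℏ; θ(m_l=1) ≈ 81.12°; L_z,max = 6ℏ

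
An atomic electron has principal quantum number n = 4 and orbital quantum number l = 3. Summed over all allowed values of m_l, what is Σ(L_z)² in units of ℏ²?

The allowed m_l values are -3, -2, -1, 0, 1, 2, 3.
Σ m_l² = l(l+1)(2l+1)/3 = 3·4·7/3 = 28.

Σ(L_z)² = 28 ℏ²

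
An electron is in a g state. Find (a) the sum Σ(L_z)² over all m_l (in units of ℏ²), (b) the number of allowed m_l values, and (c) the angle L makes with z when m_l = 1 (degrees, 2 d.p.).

Σ(L_z)² = 60 ℏ²; 9 values; θ(m_l=1) ≈ 77.08°

A g state has l = 4.
Σ m_l² = 60, so Σ(L_z)² = 60 ℏ².
There are 2l+1 = 9 values of m_l.
For m_l = 1: cos θ = 1/√20, θ ≈ 77.08°.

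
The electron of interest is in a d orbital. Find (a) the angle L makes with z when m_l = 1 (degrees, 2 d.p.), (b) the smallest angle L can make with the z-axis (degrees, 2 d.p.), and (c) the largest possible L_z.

θ(m_l=1) ≈ 65.91°; θ_min ≈ 35.26°; L_z,max = 2ℏ

A d state has l = 2.
For m_l = 1: cos θ = 1/√6, θ ≈ 65.91°.
cos θ_min = 2/√6, so θ_min ≈ 35.26°.
L_z,max = lℏ = 2ℏ.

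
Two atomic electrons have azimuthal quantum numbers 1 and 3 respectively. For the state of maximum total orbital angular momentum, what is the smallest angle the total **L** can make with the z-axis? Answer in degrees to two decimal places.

By the triangle rule, |l₁ − l₂| ≤ L ≤ l₁ + l₂.
So L can be 2, 3, 4.
The maximum is L = 4, with |L_tot| = ℏ√(4·5) = 2√5 ℏ.
The minimum angle with z is arccos(4/√20) ≈ 26.57°.

θ_min ≈ 26.57°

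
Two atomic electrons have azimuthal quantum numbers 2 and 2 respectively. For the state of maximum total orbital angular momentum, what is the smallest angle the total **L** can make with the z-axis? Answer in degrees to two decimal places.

Angular momentum addition gives L = |l₁ − l₂|, …, l₁ + l₂.
Allowed values: L = 0, 1, 2, 3, 4.
The maximum is L = 4, with |L_tot| = ℏ√(4·5) = 2√5 ℏ.
The minimum angle with z is arccos(4/√20) ≈ 26.57°.

θ_min ≈ 26.57°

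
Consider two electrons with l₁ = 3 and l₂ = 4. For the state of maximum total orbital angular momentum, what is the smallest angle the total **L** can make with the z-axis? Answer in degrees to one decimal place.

L runs from |3 − 4| = 1 to 3 + 4 = 7.
So L can be 1, 2, 3, 4, 5, 6, 7.
The maximum is L = 7, with |L_tot| = ℏ√(7·8) = 2√14 ℏ.
The minimum angle with z is arccos(7/√56) ≈ 20.7°.

θ_min ≈ 20.7°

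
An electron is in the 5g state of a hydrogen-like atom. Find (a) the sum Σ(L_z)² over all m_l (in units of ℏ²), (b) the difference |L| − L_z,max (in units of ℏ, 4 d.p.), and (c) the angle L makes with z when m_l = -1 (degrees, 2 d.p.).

Σ(L_z)² = 60 ℏ²; |L|−L_z,max ≈ 0.4721ℏ; θ(m_l=-1) ≈ 102.92°

For 5g, l = 4.
Σ m_l² = 60, so Σ(L_z)² = 60 ℏ².
|L| − L_z,max = (2√5 − 4)ℏ ≈ 0.4721ℏ.
For m_l = -1: cos θ = -1/√20, θ ≈ 102.92°.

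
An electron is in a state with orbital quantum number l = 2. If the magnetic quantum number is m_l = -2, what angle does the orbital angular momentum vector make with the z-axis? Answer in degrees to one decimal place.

θ ≈ 144.7°

|L|² = l(l+1)ℏ² = 6ℏ², so |L| = √6 ℏ.
L_z = m_l ℏ = −2ℏ.
cos θ = L_z/|L| = -2/√6, so θ ≈ 144.7°.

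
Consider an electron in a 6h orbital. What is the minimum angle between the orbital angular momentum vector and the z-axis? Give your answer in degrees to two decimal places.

θ_min ≈ 24.09°

6h means n = 6, l = 5.
|L| = ℏ√(l(l+1)) = √30 ℏ.
The smallest angle corresponds to the largest L_z, i.e. m_l = l = 5, giving L_z = 5ℏ.
cos θ_min = 5/√30, so θ_min ≈ 24.09°.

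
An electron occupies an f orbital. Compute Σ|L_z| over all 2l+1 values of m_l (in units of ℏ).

An f state has l = 3.
m_l runs from −3 to 3, i.e. {-3, -2, -1, 0, 1, 2, 3}.
Σ|m_l| = 2(1+2+…+3) = 12.

Σ|L_z| = 12 ℏ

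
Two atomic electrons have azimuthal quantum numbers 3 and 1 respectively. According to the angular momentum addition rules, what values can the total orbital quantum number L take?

By the triangle rule, |l₁ − l₂| ≤ L ≤ l₁ + l₂.
L ∈ {2, 3, 4}.

L = 2, 3, 4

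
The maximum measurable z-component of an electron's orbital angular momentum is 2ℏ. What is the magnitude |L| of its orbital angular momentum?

The maximum L_z equals lℏ, giving l = 2.
|L| = √(l(l+1)) ℏ = √6 ℏ.

|L| = √6 ℏ ≈ 2.449ℏ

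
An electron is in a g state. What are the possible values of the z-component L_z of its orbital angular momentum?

For a g orbital, l = 4.
L_z = m_l ℏ with m_l ranging from −l to +l in integer steps.
For l = 4: m_l ∈ {-4, -3, -2, -1, 0, 1, 2, 3, 4}.

L_z ∈ {−4ℏ, −3ℏ, −2ℏ, −ℏ, 0, ℏ, 2ℏ, 3ℏ, 4ℏ}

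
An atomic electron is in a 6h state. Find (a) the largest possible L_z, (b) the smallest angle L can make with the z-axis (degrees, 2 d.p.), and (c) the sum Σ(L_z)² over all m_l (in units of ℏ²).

L_z,max = 5ℏ; θ_min ≈ 24.09°; Σ(L_z)² = 110 ℏ²

The 6h subshell has l = 5.
L_z,max = lℏ = 5ℏ.
cos θ_min = 5/√30, so θ_min ≈ 24.09°.
Σ m_l² = 110, so Σ(L_z)² = 110 ℏ².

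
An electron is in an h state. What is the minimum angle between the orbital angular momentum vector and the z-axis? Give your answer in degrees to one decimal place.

θ_min ≈ 24.1°

An h state has l = 5.
|L| = √(l(l+1)) ℏ = √30 ℏ.
The smallest angle corresponds to the largest L_z, i.e. m_l = l = 5, giving L_z = 5ℏ.
cos θ_min = 5/√30, so θ_min ≈ 24.1°.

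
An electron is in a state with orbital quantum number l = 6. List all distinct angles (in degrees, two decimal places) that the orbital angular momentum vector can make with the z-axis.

θ ∈ {22.21°, 39.51°, 51.89°, 62.42°, 72.02°, 81.12°, 90.00°, 98.88°, 107.98°, 117.58°, 128.11°, 140.49°, 157.79°}

|L| = √(l(l+1)) ℏ = √42 ℏ.
cos θ = m_l/√42 for each m_l ∈ {-6, -5, -4, -3, -2, -1, 0, 1, 2, 3, 4, 5, 6}.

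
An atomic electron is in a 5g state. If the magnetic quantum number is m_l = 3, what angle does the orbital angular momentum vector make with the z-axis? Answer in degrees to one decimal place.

5g means n = 5, l = 4.
|L|² = l(l+1)ℏ² = 20ℏ², so |L| = 2√5 ℏ.
L_z = m_l ℏ = 3ℏ.
cos θ = L_z/|L| = 3/√20, so θ ≈ 47.9°.

θ ≈ 47.9°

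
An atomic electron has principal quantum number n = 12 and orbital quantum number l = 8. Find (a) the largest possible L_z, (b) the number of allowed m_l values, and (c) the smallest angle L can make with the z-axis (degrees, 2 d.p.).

L_z,max = lℏ = 8ℏ.
There are 2l+1 = 17 values of m_l.
cos θ_min = 8/√72, so θ_min ≈ 19.47°.

L_z,max = 8ℏ; 17 values; θ_min ≈ 19.47°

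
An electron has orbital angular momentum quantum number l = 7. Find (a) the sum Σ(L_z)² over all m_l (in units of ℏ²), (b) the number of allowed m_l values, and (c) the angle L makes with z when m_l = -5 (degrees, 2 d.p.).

Σ(L_z)² = 280 ℏ²; 15 values; θ(m_l=-5) ≈ 131.92°

Σ m_l² = 280, so Σ(L_z)² = 280 ℏ².
There are 2l+1 = 15 values of m_l.
For m_l = -5: cos θ = -5/√56, θ ≈ 131.92°.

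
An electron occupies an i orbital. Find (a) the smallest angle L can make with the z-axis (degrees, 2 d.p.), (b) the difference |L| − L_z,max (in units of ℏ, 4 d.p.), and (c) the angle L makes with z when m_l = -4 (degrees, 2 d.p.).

θ_min ≈ 22.21°; |L|−L_z,max ≈ 0.4807ℏ; θ(m_l=-4) ≈ 128.11°

The letter i corresponds to l = 6.
cos θ_min = 6/√42, so θ_min ≈ 22.21°.
|L| − L_z,max = (√42 − 6)ℏ ≈ 0.4807ℏ.
For m_l = -4: cos θ = -4/√42, θ ≈ 128.11°.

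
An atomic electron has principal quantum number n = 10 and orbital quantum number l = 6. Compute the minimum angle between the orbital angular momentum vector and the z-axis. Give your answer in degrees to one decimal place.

|L| = ℏ√(l(l+1)) = √42 ℏ.
The smallest angle corresponds to the largest L_z, i.e. m_l = l = 6, giving L_z = 6ℏ.
cos θ_min = 6/√42, so θ_min ≈ 22.2°.

θ_min ≈ 22.2°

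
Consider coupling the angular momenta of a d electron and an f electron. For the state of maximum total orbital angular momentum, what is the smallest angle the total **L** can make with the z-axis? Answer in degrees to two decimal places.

θ_min ≈ 24.09°

By the triangle rule, |l₁ − l₂| ≤ L ≤ l₁ + l₂.
Allowed values: L = 1, 2, 3, 4, 5.
The maximum is L = 5, with |L_tot| = ℏ√(5·6) = √30 ℏ.
The minimum angle with z is arccos(5/√30) ≈ 24.09°.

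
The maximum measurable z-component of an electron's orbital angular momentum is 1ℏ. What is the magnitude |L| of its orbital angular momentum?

|L| = √2 ℏ ≈ 1.414ℏ

Since max m_l = l, l = 1.
|L| = ℏ√(l(l+1)) = √2 ℏ.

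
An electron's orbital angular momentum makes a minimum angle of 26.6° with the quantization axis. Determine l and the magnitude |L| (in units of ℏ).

l = 4, |L| = 2√5 ℏ ≈ 4.472ℏ

At minimum angle, m_l = l, so cos θ = l/√(l(l+1)); cos²θ = l/(l+1) = 0.7995.
Thus l = 0.7995/(1 − 0.7995) ≈ 4.
Then |L| = ℏ√(4·5) = 2√5 ℏ.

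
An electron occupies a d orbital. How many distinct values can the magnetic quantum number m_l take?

The letter d corresponds to l = 2.
The number of m_l values is 2l + 1 = 2·2 + 1 = 5.

5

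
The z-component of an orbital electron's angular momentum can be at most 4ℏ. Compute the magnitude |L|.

The maximum L_z equals lℏ, giving l = 4.
|L| = √(l(l+1)) ℏ = 2√5 ℏ.

|L| = 2√5 ℏ ≈ 4.472ℏ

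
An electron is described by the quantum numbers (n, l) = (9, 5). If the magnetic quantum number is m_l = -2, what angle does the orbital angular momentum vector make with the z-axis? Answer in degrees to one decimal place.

|L| = ℏ√(l(l+1)) = √30 ℏ.
L_z = m_l ℏ = −2ℏ.
cos θ = L_z/|L| = -2/√30, so θ ≈ 111.4°.

θ ≈ 111.4°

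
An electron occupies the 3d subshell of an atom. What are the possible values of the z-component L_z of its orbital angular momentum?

The 3d subshell has l = 2.
L_z = m_l ℏ with m_l ranging from −l to +l in integer steps.
For l = 2: m_l ∈ {-2, -1, 0, 1, 2}.

L_z ∈ {−2ℏ, −ℏ, 0, ℏ, 2ℏ}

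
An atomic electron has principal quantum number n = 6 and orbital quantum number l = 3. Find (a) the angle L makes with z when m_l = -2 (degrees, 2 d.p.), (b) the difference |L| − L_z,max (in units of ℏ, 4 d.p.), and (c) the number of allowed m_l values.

For m_l = -2: cos θ = -2/√12, θ ≈ 125.26°.
|L| − L_z,max = (2√3 − 3)ℏ ≈ 0.4641ℏ.
There are 2l+1 = 7 values of m_l.

θ(m_l=-2) ≈ 125.26°; |L|−L_z,max ≈ 0.4641ℏ; 7 values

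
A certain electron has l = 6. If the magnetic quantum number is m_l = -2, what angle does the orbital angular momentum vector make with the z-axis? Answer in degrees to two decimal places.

θ ≈ 107.98°

|L| = √(l(l+1)) ℏ = √42 ℏ.
L_z = m_l ℏ = −2ℏ.
cos θ = L_z/|L| = -2/√42, so θ ≈ 107.98°.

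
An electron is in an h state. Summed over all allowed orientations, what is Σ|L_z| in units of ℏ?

Σ|L_z| = 30 ℏ

H corresponds to l = 5.
The allowed m_l values are -5, -4, -3, -2, -1, 0, 1, 2, 3, 4, 5.
Σ|m_l| = 2·5(5+1)/2 = 30.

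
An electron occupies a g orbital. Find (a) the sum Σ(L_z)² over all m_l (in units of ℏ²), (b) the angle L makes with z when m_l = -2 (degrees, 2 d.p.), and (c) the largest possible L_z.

The letter g corresponds to l = 4.
Σ m_l² = 60, so Σ(L_z)² = 60 ℏ².
For m_l = -2: cos θ = -2/√20, θ ≈ 116.57°.
L_z,max = lℏ = 4ℏ.

Σ(L_z)² = 60 ℏ²; θ(m_l=-2) ≈ 116.57°; L_z,max = 4ℏ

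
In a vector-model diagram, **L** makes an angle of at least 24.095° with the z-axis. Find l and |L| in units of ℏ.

l = 5, |L| = √30 ℏ ≈ 5.477ℏ

At minimum angle, m_l = l, so cos θ = l/√(l(l+1)); cos²θ = l/(l+1) = 0.8333.
l = cos²θ/sin²θ ≈ 5.
Then |L| = ℏ√(5·6) = √30 ℏ.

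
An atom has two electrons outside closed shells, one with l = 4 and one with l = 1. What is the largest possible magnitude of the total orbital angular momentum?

|L_tot|_max = √30 ℏ ≈ 5.477ℏ

Angular momentum addition gives L = |l₁ − l₂|, …, l₁ + l₂.
Allowed values: L = 3, 4, 5.
The largest magnitude corresponds to L = 5: |L_tot| = ℏ√(5·6) = √30 ℏ.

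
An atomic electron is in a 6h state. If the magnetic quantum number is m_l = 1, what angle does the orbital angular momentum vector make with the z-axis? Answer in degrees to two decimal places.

For 6h, l = 5.
|L|² = l(l+1)ℏ² = 30ℏ², so |L| = √30 ℏ.
L_z = m_l ℏ = 1ℏ.
cos θ = L_z/|L| = 1/√30, so θ ≈ 79.48°.

θ ≈ 79.48°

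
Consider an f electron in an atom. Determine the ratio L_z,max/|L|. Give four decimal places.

L_z,max/|L| = 0.8660

The letter f corresponds to l = 3.
|L| = 2√3 ℏ ≈ 3.4641ℏ, while L_z,max = lℏ = 3ℏ.
L_z,max/|L| = 3/√12 = 0.8660.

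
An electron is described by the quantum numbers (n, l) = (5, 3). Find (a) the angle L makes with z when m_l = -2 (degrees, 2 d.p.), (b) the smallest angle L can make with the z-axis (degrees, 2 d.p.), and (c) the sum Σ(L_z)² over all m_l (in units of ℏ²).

θ(m_l=-2) ≈ 125.26°; θ_min ≈ 30.00°; Σ(L_z)² = 28 ℏ²

For m_l = -2: cos θ = -2/√12, θ ≈ 125.26°.
cos θ_min = 3/√12, so θ_min ≈ 30.00°.
Σ m_l² = 28, so Σ(L_z)² = 28 ℏ².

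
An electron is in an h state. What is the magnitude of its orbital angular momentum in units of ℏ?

An h state has l = 5.
|L| = ℏ√(l(l+1)) = ℏ√(5·6) = √30 ℏ

|L| = √30 ℏ ≈ 5.477ℏ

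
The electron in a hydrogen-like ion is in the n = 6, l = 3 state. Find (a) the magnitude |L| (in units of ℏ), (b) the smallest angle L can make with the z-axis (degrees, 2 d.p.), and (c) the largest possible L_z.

|L| = 2√3 ℏ ≈ 3.464ℏ; θ_min ≈ 30.00°; L_z,max = 3ℏ

|L| = ℏ√(3·4) = 2√3 ℏ ≈ 3.464ℏ.
cos θ_min = 3/√12, so θ_min ≈ 30.00°.
L_z,max = lℏ = 3ℏ.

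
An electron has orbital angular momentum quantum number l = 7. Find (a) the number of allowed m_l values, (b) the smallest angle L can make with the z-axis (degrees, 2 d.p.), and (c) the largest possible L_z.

15 values; θ_min ≈ 20.70°; L_z,max = 7ℏ

There are 2l+1 = 15 values of m_l.
cos θ_min = 7/√56, so θ_min ≈ 20.70°.
L_z,max = lℏ = 7ℏ.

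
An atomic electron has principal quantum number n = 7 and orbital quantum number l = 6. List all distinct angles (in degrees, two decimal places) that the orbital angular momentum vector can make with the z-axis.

θ ∈ {22.21°, 39.51°, 51.89°, 62.42°, 72.02°, 81.12°, 90.00°, 98.88°, 107.98°, 117.58°, 128.11°, 140.49°, 157.79°}

|L|² = l(l+1)ℏ² = 42ℏ², so |L| = √42 ℏ.
cos θ = m_l/√42 for each m_l ∈ {-6, -5, -4, -3, -2, -1, 0, 1, 2, 3, 4, 5, 6}.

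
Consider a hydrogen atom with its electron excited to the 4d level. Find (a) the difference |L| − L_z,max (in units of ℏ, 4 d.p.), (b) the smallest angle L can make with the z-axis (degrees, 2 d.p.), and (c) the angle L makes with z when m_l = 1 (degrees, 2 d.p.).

The 4d level has l = 2.
|L| − L_z,max = (√6 − 2)ℏ ≈ 0.4495ℏ.
cos θ_min = 2/√6, so θ_min ≈ 35.26°.
For m_l = 1: cos θ = 1/√6, θ ≈ 65.91°.

|L|−L_z,max ≈ 0.4495ℏ; θ_min ≈ 35.26°; θ(m_l=1) ≈ 65.91°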